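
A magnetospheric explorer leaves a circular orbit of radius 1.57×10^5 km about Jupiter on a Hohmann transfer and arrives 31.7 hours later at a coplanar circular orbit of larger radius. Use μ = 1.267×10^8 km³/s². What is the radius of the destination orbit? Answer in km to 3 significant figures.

r₂ = 9.45×10^5 km

Transfer time t = 31.7 hours = 1.1412×10^5 s, and t = π√(a_t³/μ).
So a_t = (μ t²/π²)^(1/3) = (1.267×10^8 × (1.1412×10^5)² / π²)^(1/3) = 5.5089×10^5 km.
Since a_t = (r₁ + r₂)/2, r₂ = 2a_t − r₁ = 2×5.5089×10^5 − 1.570×10^5 = 9.4478×10^5 km.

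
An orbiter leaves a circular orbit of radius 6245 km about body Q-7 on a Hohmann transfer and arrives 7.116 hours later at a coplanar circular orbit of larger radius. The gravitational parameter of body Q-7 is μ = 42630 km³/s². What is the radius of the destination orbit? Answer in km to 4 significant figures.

r₂ = 22060 km

Transfer time t = 7.116 hours = 25617.6 s, and t = π√(a_t³/μ).
So a_t = (μ t²/π²)^(1/3) = (42630 × (25617.6)² / π²)^(1/3) = 14152 km.
Since a_t = (r₁ + r₂)/2, r₂ = 2a_t − r₁ = 2×14152 − 6245 = 22059 km.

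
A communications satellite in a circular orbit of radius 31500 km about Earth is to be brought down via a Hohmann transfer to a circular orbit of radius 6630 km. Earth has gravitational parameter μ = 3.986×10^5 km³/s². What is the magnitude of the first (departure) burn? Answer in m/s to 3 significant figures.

Transfer-ellipse semi-major axis a_t = (r₁ + r₂)/2 = (31500 + 6630)/2 = 19065 km.
On the circular orbit at r = 31500 km, v_c = √(μ/r) = 3.557242 km/s.
Transfer-orbit speed at the same r (vis-viva, a = a_t): v_t = √[μ(2/r − 1/a_t)] = 2.097740 km/s.
Δv₁ = |v_t − v_c| = |2.097740 − 3.557242| = 1.460 km/s.

Δv₁ = 1460 m/s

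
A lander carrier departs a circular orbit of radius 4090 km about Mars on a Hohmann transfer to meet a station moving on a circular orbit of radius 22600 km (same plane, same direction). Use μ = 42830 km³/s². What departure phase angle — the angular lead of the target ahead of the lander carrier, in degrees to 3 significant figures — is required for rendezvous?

The Hohmann ellipse has a_t = (r₁ + r₂)/2 = 13345 km.
The half-period of the transfer ellipse is t = π√(a_t³/μ) = 23402 s.
Target angular speed ω₂ = √(μ/r₂³) = 6.0913×10^-5 rad/s.
Angle swept by the target during transfer: ω₂·t = 1.42549 rad = 81.67°.
Arrival is 180° from departure on the ellipse, so φ = 180° − 81.67° = 98.3°.

φ = 98.3°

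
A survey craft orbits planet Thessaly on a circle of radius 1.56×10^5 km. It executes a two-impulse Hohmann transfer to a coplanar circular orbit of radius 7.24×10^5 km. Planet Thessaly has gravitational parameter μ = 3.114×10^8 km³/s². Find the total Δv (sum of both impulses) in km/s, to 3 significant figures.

Semi-major axis of the transfer orbit: a_t = (1.560×10^5 + 7.240×10^5)/2 = 4.400×10^5 km.
At r₁ the circular-orbit speed is v₁ = √(μ/r₁) = 44.68 km/s.
On the transfer ellipse at r₁, v² = μ(2/r − 1/a) gives v_p = √[μ(2/r₁ − 1/a_t)] = 57.31 km/s.
First burn Δv₁ = |v_p − v₁| = 12.63 km/s.
At r₂, v₂ = √(μ/r₂) = 20.74 km/s.
Transfer-orbit speed at r₂: v_a = √[μ(2/r₂ − 1/a_t)] = 12.35 km/s.
Second burn Δv₂ = |v₂ − v_a| = 8.390 km/s.
Δv = Δv₁ + Δv₂ = 12.63 + 8.390 = 21.02 km/s.

Δv = 21.0 km/s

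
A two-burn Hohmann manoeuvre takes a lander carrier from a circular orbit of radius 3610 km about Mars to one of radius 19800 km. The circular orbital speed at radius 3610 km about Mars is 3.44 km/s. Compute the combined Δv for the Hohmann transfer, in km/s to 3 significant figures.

From the circular-orbit relation v² = μ/r at r = 3610 km: μ = v²r = (3.44)² × 3610 = 42719.3 km³/s².
Transfer-ellipse semi-major axis a_t = (r₁ + r₂)/2 = (3610 + 19800)/2 = 11705 km.
Circular speed at r₁: v₁ = √(μ/r₁) = √(42719.3/3610) = 3.440 km/s.
On the transfer ellipse at r₁, vis-viva equation gives v_p = √[μ(2/r₁ − 1/a_t)] = 4.474 km/s.
First burn Δv₁ = |v_p − v₁| = 1.034 km/s.
Circular speed at r₂: v₂ = √(μ/r₂) = 1.46886 km/s.
Transfer-orbit speed at r₂: v_a = √[μ(2/r₂ − 1/a_t)] = 0.815732 km/s.
Second burn Δv₂ = |v₂ − v_a| = 0.6531 km/s.
Total Δv = Δv₁ + Δv₂ = 1.687 km/s.

Δv = 1.69 km/s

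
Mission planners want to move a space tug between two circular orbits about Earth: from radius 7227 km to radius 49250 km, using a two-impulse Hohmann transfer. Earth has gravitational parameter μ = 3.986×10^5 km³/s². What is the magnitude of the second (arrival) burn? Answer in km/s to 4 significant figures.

Δv₂ = 1.406 km/s

Transfer-ellipse semi-major axis a_t = (r₁ + r₂)/2 = (7227 + 49250)/2 = 28238.5 km.
On the circular orbit at r = 49250 km, v_c = √(μ/r) = 2.845 km/s.
Transfer-orbit speed at the same r (vis-viva, a = a_t): v_t = √[μ(2/r − 1/a_t)] = 1.439 km/s.
Δv₂ = |v_t − v_c| = |1.439 − 2.845| = 1.406 km/s.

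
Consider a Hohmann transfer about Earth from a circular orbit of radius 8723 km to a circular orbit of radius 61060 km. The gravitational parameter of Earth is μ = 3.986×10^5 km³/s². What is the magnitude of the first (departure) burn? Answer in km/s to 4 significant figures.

Δv₁ = 2.183 km/s

Transfer-ellipse semi-major axis a_t = (r₁ + r₂)/2 = (8723 + 61060)/2 = 34891.5 km.
Circular speed at r = 8723 km: v_c = √(μ/r) = 6.7598 km/s.
Transfer-orbit speed at the same r (vis-viva, a = a_t): v_t = √[μ(2/r − 1/a_t)] = 8.9424 km/s.
Δv₁ = |v_t − v_c| = |8.9424 − 6.7598| = 2.183 km/s.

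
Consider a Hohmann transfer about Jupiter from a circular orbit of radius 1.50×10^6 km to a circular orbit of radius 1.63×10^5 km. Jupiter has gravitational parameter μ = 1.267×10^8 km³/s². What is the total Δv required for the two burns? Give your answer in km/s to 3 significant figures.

Semi-major axis of the transfer orbit: a_t = (1.500×10^6 + 1.630×10^5)/2 = 8.315×10^5 km.
Circular speed at r₁: v₁ = √(μ/r₁) = √(1.267×10^8/1.500×10^6) = 9.1906 km/s.
Transfer-orbit speed at r₁ (vis-viva equation): v_a = √[μ(2/r₁ − 1/a_t)] = 4.0692 km/s.
First burn Δv₁ = |v_a − v₁| = 5.121 km/s.
Circular speed at r₂: v₂ = √(μ/r₂) = 27.880 km/s.
Transfer-orbit speed at r₂: v_p = √[μ(2/r₂ − 1/a_t)] = 37.446 km/s.
Second burn Δv₂ = |v₂ − v_p| = 9.566 km/s.
Total Δv = Δv₁ + Δv₂ = 14.69 km/s.

Δv = 14.7 km/s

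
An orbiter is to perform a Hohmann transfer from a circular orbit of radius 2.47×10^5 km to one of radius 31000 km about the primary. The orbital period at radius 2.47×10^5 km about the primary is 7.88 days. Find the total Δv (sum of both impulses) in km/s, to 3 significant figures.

From Kepler's third law T² = 4π²r³/μ at r = 2.47×10^5 km, T = 7.88 days = 7.88 × 86400 s = 6.80832×10^5 s: μ = 4π²r³/T² = 1.28343×10^6 km³/s².
The Hohmann ellipse has a_t = (r₁ + r₂)/2 = 1.390×10^5 km.
Circular speed at r₁: v₁ = √(μ/r₁) = √(1.28343×10^6/2.470×10^5) = 2.279 km/s.
Transfer-orbit speed at r₁ (vis-viva equation): v_a = √[μ(2/r₁ − 1/a_t)] = 1.076 km/s.
First burn Δv₁ = |v_a − v₁| = 1.203 km/s.
At r₂, v₂ = √(μ/r₂) = 6.434 km/s.
Transfer-orbit speed at r₂: v_p = √[μ(2/r₂ − 1/a_t)] = 8.577 km/s.
Second burn Δv₂ = |v₂ − v_p| = 2.143 km/s.
Total Δv = Δv₁ + Δv₂ = 3.346 km/s.

Δv = 3.35 km/s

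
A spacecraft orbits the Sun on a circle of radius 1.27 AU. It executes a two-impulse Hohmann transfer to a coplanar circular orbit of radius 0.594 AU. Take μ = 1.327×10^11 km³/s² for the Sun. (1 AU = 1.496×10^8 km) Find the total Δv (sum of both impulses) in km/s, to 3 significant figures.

In km: r₁ = 1.27 × 1.496×10^8 = 1.89992×10^8 km; r₂ = 0.594 × 1.496×10^8 = 8.88624×10^7 km.
The Hohmann ellipse has a_t = (r₁ + r₂)/2 = 1.394272×10^8 km.
At r₁ the circular-orbit speed is v₁ = √(μ/r₁) = 26.43 km/s.
On the transfer ellipse at r₁, vis-viva equation gives v_a = √[μ(2/r₁ − 1/a_t)] = 21.10 km/s.
First burn Δv₁ = |v_a − v₁| = 5.330 km/s.
Circular speed at r₂: v₂ = √(μ/r₂) = 38.6435 km/s.
Transfer-orbit speed at r₂: v_p = √[μ(2/r₂ − 1/a_t)] = 45.1097 km/s.
Second burn Δv₂ = |v₂ − v_p| = 6.466 km/s.
Δv = Δv₁ + Δv₂ = 5.330 + 6.466 = 11.80 km/s.

Δv = 11.8 km/s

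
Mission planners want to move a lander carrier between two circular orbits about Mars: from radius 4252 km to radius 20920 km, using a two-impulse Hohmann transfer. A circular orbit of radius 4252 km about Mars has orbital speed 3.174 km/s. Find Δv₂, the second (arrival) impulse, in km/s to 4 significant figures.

Δv₂ = 0.5992 km/s

From the circular-orbit relation v² = μ/r at r = 4252 km: μ = v²r = (3.174)² × 4252 = 42835.8 km³/s².
Semi-major axis of the transfer orbit: a_t = (4252 + 20920)/2 = 12586 km.
On the circular orbit at r = 20920 km, v_c = √(μ/r) = 1.4309 km/s.
Vis-viva on the transfer ellipse at r = 20920 km gives v_t = √[μ(2/r − 1/a_t)] = 0.83172 km/s.
Δv₂ = |v_t − v_c| = |0.83172 − 1.4309| = 0.5992 km/s.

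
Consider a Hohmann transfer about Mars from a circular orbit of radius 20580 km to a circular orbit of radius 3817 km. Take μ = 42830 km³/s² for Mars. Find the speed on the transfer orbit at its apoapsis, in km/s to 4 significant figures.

v = 0.8070 km/s

The Hohmann ellipse has a_t = (r₁ + r₂)/2 = 12198.5 km.
The apoapsis of the transfer ellipse is at r = 20580 km.
Vis-viva: v = √[μ(2/r − 1/a_t)] = √[42830 × (2/20580 − 1/12198.5)] = 0.8070 km/s.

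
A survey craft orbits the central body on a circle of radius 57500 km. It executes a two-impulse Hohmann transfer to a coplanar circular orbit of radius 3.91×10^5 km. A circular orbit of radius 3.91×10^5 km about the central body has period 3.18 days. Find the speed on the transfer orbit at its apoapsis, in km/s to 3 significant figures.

From Kepler's third law T² = 4π²r³/μ at r = 3.91×10^5 km, T = 3.18 days = 3.18 × 86400 s = 2.74752×10^5 s: μ = 4π²r³/T² = 3.12614×10^7 km³/s².
The Hohmann ellipse has a_t = (r₁ + r₂)/2 = 2.2425×10^5 km.
At apoapsis, r = 3.910×10^5 km.
Applying v² = μ(2/r − 1/a_t): v = 4.528 km/s.

v = 4.53 km/s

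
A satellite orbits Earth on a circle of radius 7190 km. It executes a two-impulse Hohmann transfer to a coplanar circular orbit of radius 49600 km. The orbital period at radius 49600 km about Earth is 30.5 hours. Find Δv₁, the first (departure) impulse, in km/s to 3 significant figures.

Δv₁ = 2.40 km/s

From Kepler's third law T² = 4π²r³/μ at r = 49600 km, T = 30.5 hours = 30.5 × 3600 s = 1.098×10^5 s: μ = 4π²r³/T² = 3.99577×10^5 km³/s².
Semi-major axis of the transfer orbit: a_t = (7190 + 49600)/2 = 28395 km.
Circular speed at r = 7190 km: v_c = √(μ/r) = 7.455 km/s.
Transfer-orbit speed at the same r (vis-viva, a = a_t): v_t = √[μ(2/r − 1/a_t)] = 9.853 km/s.
Δv₁ = |v_t − v_c| = |9.853 − 7.455| = 2.398 km/s.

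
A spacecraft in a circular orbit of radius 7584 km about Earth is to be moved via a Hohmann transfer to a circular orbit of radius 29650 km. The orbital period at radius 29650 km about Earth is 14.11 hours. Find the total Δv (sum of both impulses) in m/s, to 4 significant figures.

Δv = 3227 m/s

From Kepler's third law T² = 4π²r³/μ at r = 29650 km, T = 14.11 hours = 14.11 × 3600 s = 50796 s: μ = 4π²r³/T² = 3.98818×10^5 km³/s².
The Hohmann ellipse has a_t = (r₁ + r₂)/2 = 18617 km.
Circular speed at r₁: v₁ = √(μ/r₁) = √(3.98818×10^5/7584) = 7.252 km/s.
Transfer-orbit speed at r₁ (vis-viva): v_p = √[μ(2/r₁ − 1/a_t)] = 9.152 km/s.
First burn Δv₁ = |v_p − v₁| = 1.900 km/s.
At r₂, v₂ = √(μ/r₂) = 3.668 km/s.
Transfer-orbit speed at r₂: v_a = √[μ(2/r₂ − 1/a_t)] = 2.341 km/s.
Second burn Δv₂ = |v₂ − v_a| = 1.327 km/s.
Δv = Δv₁ + Δv₂ = 1.900 + 1.327 = 3.227 km/s.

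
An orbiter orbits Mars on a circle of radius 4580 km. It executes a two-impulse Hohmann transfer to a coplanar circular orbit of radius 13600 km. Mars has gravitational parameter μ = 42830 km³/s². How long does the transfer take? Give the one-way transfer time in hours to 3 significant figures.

t = 3.65 hours

Transfer-ellipse semi-major axis a_t = (r₁ + r₂)/2 = (4580 + 13600)/2 = 9090 km.
By Kepler's third law the transfer-orbit period is T = 2π√(a_t³/μ), so t = T/2 = 13156 s.
Converting: 13156 s ÷ 3600 s/hour = 3.65 hours.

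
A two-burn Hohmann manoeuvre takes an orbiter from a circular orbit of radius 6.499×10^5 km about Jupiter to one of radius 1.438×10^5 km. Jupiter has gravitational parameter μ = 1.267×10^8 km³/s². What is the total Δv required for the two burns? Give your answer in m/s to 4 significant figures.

Δv = 13860 m/s

Transfer-ellipse semi-major axis a_t = (r₁ + r₂)/2 = (6.499×10^5 + 1.438×10^5)/2 = 3.9685×10^5 km.
Circular speed at r₁: v₁ = √(μ/r₁) = √(1.267×10^8/6.499×10^5) = 13.963 km/s.
On the transfer ellipse at r₁, v² = μ(2/r − 1/a) gives v_a = √[μ(2/r₁ − 1/a_t)] = 8.4049 km/s.
First burn Δv₁ = |v_a − v₁| = 5.558 km/s.
Circular speed at r₂: v₂ = √(μ/r₂) = 29.683 km/s.
Transfer-orbit speed at r₂: v_p = √[μ(2/r₂ − 1/a_t)] = 37.986 km/s.
Second burn Δv₂ = |v₂ − v_p| = 8.303 km/s.
Total Δv = Δv₁ + Δv₂ = 13.86 km/s.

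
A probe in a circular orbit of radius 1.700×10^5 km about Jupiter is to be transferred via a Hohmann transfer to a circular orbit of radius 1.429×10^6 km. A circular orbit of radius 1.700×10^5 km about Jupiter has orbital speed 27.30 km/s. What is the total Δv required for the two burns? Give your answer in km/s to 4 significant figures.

From the circular-orbit relation v² = μ/r at r = 1.700×10^5 km: μ = v²r = (27.30)² × 1.700×10^5 = 1.26699×10^8 km³/s².
Transfer-ellipse semi-major axis a_t = (r₁ + r₂)/2 = (1.700×10^5 + 1.429×10^6)/2 = 7.995×10^5 km.
Circular speed at r₁: v₁ = √(μ/r₁) = √(1.26699×10^8/1.700×10^5) = 27.300 km/s.
On the transfer ellipse at r₁, vis-viva gives v_p = √[μ(2/r₁ − 1/a_t)] = 36.498 km/s.
First burn Δv₁ = |v_p − v₁| = 9.198 km/s.
Circular speed at r₂: v₂ = √(μ/r₂) = 9.416 km/s.
Transfer-orbit speed at r₂: v_a = √[μ(2/r₂ − 1/a_t)] = 4.342 km/s.
Second burn Δv₂ = |v₂ − v_a| = 5.074 km/s.
Δv = Δv₁ + Δv₂ = 9.198 + 5.074 = 14.27 km/s.

Δv = 14.27 km/s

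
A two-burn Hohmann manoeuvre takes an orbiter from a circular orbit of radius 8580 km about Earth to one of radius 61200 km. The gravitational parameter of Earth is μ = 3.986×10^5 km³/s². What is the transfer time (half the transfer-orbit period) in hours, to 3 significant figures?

Semi-major axis of the transfer orbit: a_t = (8580 + 61200)/2 = 34890 km.
Half the transfer-orbit period gives t = π√(a_t³/μ) = 32430 s.
Converting: 32430 s ÷ 3600 s/hour = 9.01 hours.

t = 9.01 hours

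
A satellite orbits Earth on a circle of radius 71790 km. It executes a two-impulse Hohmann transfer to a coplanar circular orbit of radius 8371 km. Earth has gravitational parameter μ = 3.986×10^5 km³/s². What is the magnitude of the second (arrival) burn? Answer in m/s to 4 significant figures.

Transfer-ellipse semi-major axis a_t = (r₁ + r₂)/2 = (71790 + 8371)/2 = 40080.5 km.
On the circular orbit at r = 8371 km, v_c = √(μ/r) = 6.900 km/s.
Transfer-orbit speed at the same r (vis-viva, a = a_t): v_t = √[μ(2/r − 1/a_t)] = 9.235 km/s.
Δv₂ = |v_t − v_c| = |9.235 − 6.900| = 2.335 km/s.

Δv₂ = 2335 m/s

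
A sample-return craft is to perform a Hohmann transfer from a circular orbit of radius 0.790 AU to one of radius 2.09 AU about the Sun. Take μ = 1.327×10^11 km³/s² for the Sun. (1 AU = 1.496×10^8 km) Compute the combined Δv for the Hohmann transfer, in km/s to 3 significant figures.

In km: r₁ = 0.790 × 1.496×10^8 = 1.18184×10^8 km; r₂ = 2.09 × 1.496×10^8 = 3.12664×10^8 km.
Semi-major axis of the transfer orbit: a_t = (1.18184×10^8 + 3.12664×10^8)/2 = 2.15424×10^8 km.
At r₁ the circular-orbit speed is v₁ = √(μ/r₁) = 33.51 km/s.
Transfer-orbit speed at r₁ (vis-viva equation): v_p = √[μ(2/r₁ − 1/a_t)] = 40.37 km/s.
First burn Δv₁ = |v_p − v₁| = 6.860 km/s.
At r₂, v₂ = √(μ/r₂) = 20.601 km/s.
Transfer-orbit speed at r₂: v_a = √[μ(2/r₂ − 1/a_t)] = 15.259 km/s.
Second burn Δv₂ = |v₂ − v_a| = 5.342 km/s.
Total Δv = Δv₁ + Δv₂ = 12.20 km/s.

Δv = 12.2 km/s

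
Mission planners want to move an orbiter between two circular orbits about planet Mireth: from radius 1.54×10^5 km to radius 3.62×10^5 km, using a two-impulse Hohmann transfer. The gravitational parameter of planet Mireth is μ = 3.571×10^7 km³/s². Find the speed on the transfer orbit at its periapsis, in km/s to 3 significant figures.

v = 18.0 km/s

Transfer-ellipse semi-major axis a_t = (r₁ + r₂)/2 = (1.540×10^5 + 3.620×10^5)/2 = 2.580×10^5 km.
The periapsis of the transfer ellipse is at r = 1.540×10^5 km.
Applying v² = μ(2/r − 1/a_t): v = 18.04 km/s.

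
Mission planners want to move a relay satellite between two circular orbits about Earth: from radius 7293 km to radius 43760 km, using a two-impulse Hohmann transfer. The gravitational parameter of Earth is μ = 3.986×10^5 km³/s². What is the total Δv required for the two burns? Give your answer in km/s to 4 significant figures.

Δv = 3.692 km/s

The Hohmann ellipse has a_t = (r₁ + r₂)/2 = 25526.5 km.
Circular speed at r₁: v₁ = √(μ/r₁) = √(3.986×10^5/7293) = 7.393 km/s.
Transfer-orbit speed at r₁ (v² = μ(2/r − 1/a)): v_p = √[μ(2/r₁ − 1/a_t)] = 9.680 km/s.
First burn Δv₁ = |v_p − v₁| = 2.287 km/s.
At r₂, v₂ = √(μ/r₂) = 3.018 km/s.
Transfer-orbit speed at r₂: v_a = √[μ(2/r₂ − 1/a_t)] = 1.613 km/s.
Second burn Δv₂ = |v₂ − v_a| = 1.405 km/s.
Total Δv = Δv₁ + Δv₂ = 3.692 km/s.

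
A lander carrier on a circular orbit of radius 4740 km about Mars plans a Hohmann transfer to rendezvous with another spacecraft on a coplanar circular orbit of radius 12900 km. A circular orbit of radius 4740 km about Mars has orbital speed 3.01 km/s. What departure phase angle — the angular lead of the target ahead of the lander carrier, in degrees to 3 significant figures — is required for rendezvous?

From the circular-orbit relation v² = μ/r at r = 4740 km: μ = v²r = (3.01)² × 4740 = 42944.9 km³/s².
Semi-major axis of the transfer orbit: a_t = (4740 + 12900)/2 = 8820 km.
The half-period of the transfer ellipse is t = π√(a_t³/μ) = 12560 s.
The target's mean motion on its circular orbit is ω₂ = √(μ/r₂³) = 1.414×10^-4 rad/s.
Angle swept by the target during transfer: ω₂·t = 1.776 rad = 101.8°.
The lander carrier traverses 180° on the transfer ellipse, so the target must lead by 180° − 101.8° = 78.2°.

φ = 78.2°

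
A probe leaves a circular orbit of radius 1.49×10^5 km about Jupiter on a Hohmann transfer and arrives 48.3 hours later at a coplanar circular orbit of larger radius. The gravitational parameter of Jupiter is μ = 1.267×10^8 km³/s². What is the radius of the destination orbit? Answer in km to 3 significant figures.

Transfer time t = 48.3 hours = 1.7388×10^5 s, and t = π√(a_t³/μ).
So a_t = (μ t²/π²)^(1/3) = (1.267×10^8 × (1.7388×10^5)² / π²)^(1/3) = 7.2944×10^5 km.
Since a_t = (r₁ + r₂)/2, r₂ = 2a_t − r₁ = 2×7.2944×10^5 − 1.490×10^5 = 1.30988×10^6 km.

r₂ = 1.31×10^6 km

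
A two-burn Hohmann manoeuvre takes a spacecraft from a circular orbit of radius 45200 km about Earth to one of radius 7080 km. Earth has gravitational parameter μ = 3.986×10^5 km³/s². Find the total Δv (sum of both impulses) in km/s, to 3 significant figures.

The Hohmann ellipse has a_t = (r₁ + r₂)/2 = 26140 km.
At r₁ the circular-orbit speed is v₁ = √(μ/r₁) = 2.9696 km/s.
Transfer-orbit speed at r₁ (vis-viva equation): v_a = √[μ(2/r₁ − 1/a_t)] = 1.5455 km/s.
First burn Δv₁ = |v_a − v₁| = 1.424 km/s.
At r₂, v₂ = √(μ/r₂) = 7.5033 km/s.
Transfer-orbit speed at r₂: v_p = √[μ(2/r₂ − 1/a_t)] = 9.8666 km/s.
Second burn Δv₂ = |v₂ − v_p| = 2.363 km/s.
Total Δv = Δv₁ + Δv₂ = 3.787 km/s.

Δv = 3.79 km/s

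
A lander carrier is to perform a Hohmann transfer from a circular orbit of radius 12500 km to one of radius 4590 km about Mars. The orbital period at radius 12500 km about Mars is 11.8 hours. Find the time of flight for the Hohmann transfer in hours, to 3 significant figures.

t = 3.33 hours

From Kepler's third law T² = 4π²r³/μ at r = 12500 km, T = 11.8 hours = 11.8 × 3600 s = 42480 s: μ = 4π²r³/T² = 42728.8 km³/s².
The Hohmann ellipse has a_t = (r₁ + r₂)/2 = 8545 km.
By Kepler's third law the transfer-orbit period is T = 2π√(a_t³/μ), so t = T/2 = 12000 s.
Converting: 12000 s ÷ 3600 s/hour = 3.33 hours.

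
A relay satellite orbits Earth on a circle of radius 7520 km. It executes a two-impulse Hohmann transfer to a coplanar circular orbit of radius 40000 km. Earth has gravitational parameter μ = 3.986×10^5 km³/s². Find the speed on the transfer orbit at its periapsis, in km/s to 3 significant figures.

Semi-major axis of the transfer orbit: a_t = (7520 + 40000)/2 = 23760 km.
The periapsis of the transfer ellipse is at r = 7520 km.
Vis-viva: v = √[μ(2/r − 1/a_t)] = √[3.986×10^5 × (2/7520 − 1/23760)] = 9.446 km/s.

v = 9.45 km/s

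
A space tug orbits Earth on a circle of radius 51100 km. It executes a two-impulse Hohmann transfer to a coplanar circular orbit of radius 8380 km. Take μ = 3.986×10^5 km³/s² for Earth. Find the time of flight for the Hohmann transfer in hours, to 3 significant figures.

t = 7.09 hours

The Hohmann ellipse has a_t = (r₁ + r₂)/2 = 29740 km.
Transfer time t = π√(a_t³/μ) = π√((29740)³ / 3.986×10^5) = 25520 s.
Converting: 25520 s ÷ 3600 s/hour = 7.09 hours.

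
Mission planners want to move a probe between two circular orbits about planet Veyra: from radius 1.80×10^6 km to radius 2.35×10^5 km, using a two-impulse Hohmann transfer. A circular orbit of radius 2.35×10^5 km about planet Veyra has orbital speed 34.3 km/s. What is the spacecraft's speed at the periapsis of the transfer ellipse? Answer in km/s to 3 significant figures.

From the circular-orbit relation v² = μ/r at r = 2.35×10^5 km: μ = v²r = (34.3)² × 2.35×10^5 = 2.76475×10^8 km³/s².
Transfer-ellipse semi-major axis a_t = (r₁ + r₂)/2 = (1.800×10^6 + 2.350×10^5)/2 = 1.0175×10^6 km.
At periapsis, r = 2.350×10^5 km.
Applying v² = μ(2/r − 1/a_t): v = 45.62 km/s.

v = 45.6 km/s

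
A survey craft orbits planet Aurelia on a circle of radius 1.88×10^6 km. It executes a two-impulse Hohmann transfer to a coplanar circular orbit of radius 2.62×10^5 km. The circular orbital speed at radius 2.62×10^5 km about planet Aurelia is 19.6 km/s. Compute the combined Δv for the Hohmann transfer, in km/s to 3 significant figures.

Δv = 10.1 km/s

From the circular-orbit relation v² = μ/r at r = 2.62×10^5 km: μ = v²r = (19.6)² × 2.62×10^5 = 1.00650×10^8 km³/s².
Semi-major axis of the transfer orbit: a_t = (1.880×10^6 + 2.620×10^5)/2 = 1.071×10^6 km.
Circular speed at r₁: v₁ = √(μ/r₁) = √(1.00650×10^8/1.880×10^6) = 7.317 km/s.
Transfer-orbit speed at r₁ (vis-viva equation): v_a = √[μ(2/r₁ − 1/a_t)] = 3.619 km/s.
First burn Δv₁ = |v_a − v₁| = 3.698 km/s.
At r₂, v₂ = √(μ/r₂) = 19.600 km/s.
Transfer-orbit speed at r₂: v_p = √[μ(2/r₂ − 1/a_t)] = 25.968 km/s.
Second burn Δv₂ = |v₂ − v_p| = 6.368 km/s.
Total Δv = Δv₁ + Δv₂ = 10.07 km/s.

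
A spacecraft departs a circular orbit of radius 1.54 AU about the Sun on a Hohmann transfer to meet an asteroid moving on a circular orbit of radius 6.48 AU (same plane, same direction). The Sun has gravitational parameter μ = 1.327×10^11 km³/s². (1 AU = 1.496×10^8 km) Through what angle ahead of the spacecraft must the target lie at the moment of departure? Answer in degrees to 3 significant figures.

φ = 92.4°

In km: r₁ = 1.54 × 1.496×10^8 = 2.30384×10^8 km; r₂ = 6.48 × 1.496×10^8 = 9.69408×10^8 km.
The Hohmann ellipse has a_t = (r₁ + r₂)/2 = 5.99896×10^8 km.
Transfer time t = π√(a_t³/μ) = 1.267×10^8 s.
The target's mean motion on its circular orbit is ω₂ = √(μ/r₂³) = 1.207×10^-8 rad/s.
Angle swept by the target during transfer: ω₂·t = 1.5293 rad = 87.62°.
Arrival is 180° from departure on the ellipse, so φ = 180° − 87.62° = 92.4°.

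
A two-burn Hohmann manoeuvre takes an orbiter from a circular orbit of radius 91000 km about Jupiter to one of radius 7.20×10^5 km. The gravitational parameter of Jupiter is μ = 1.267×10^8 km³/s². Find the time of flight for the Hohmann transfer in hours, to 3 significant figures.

t = 20.0 hours

The Hohmann ellipse has a_t = (r₁ + r₂)/2 = 4.055×10^5 km.
By Kepler's third law the transfer-orbit period is T = 2π√(a_t³/μ), so t = T/2 = 72070 s.
Converting: 72070 s ÷ 3600 s/hour = 20.0 hours.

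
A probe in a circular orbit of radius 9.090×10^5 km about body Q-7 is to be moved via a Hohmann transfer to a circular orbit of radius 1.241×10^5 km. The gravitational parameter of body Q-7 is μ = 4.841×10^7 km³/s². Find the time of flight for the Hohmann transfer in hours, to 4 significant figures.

The Hohmann ellipse has a_t = (r₁ + r₂)/2 = 5.1655×10^5 km.
Half the transfer-orbit period gives t = π√(a_t³/μ) = 1.676×10^5 s.
Converting: 1.676×10^5 s ÷ 3600 s/hour = 46.56 hours.

t = 46.56 hours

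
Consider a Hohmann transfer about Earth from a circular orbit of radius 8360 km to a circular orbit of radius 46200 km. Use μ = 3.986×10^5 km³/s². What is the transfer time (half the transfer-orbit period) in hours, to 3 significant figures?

Semi-major axis of the transfer orbit: a_t = (8360 + 46200)/2 = 27280 km.
Half the transfer-orbit period gives t = π√(a_t³/μ) = 22420 s.
Converting: 22420 s ÷ 3600 s/hour = 6.23 hours.

t = 6.23 hours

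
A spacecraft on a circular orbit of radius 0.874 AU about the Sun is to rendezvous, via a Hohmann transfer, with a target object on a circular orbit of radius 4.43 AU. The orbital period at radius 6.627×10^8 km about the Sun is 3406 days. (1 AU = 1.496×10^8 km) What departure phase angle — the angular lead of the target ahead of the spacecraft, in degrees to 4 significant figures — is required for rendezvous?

From Kepler's third law T² = 4π²r³/μ at r = 6.627×10^8 km, T = 3406 days = 3406 × 86400 s = 2.942784×10^8 s: μ = 4π²r³/T² = 1.32676×10^11 km³/s².
In km: r₁ = 0.874 × 1.496×10^8 = 1.307504×10^8 km; r₂ = 4.43 × 1.496×10^8 = 6.62728×10^8 km.
Transfer-ellipse semi-major axis a_t = (r₁ + r₂)/2 = (1.307504×10^8 + 6.62728×10^8)/2 = 3.967392×10^8 km.
The half-period of the transfer ellipse is t = π√(a_t³/μ) = 6.816×10^7 s.
Target angular speed ω₂ = √(μ/r₂³) = 2.135×10^-8 rad/s.
Angle swept by the target during transfer: ω₂·t = 1.455 rad = 83.37°.
The spacecraft traverses 180° on the transfer ellipse, so the target must lead by 180° − 83.37° = 96.63°.

φ = 96.63°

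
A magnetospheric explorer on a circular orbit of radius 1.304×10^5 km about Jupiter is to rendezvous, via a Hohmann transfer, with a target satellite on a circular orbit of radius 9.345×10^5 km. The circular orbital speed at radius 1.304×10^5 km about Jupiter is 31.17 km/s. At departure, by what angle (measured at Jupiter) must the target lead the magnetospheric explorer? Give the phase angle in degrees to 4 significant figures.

From the circular-orbit relation v² = μ/r at r = 1.304×10^5 km: μ = v²r = (31.17)² × 1.304×10^5 = 1.26693×10^8 km³/s².
Transfer-ellipse semi-major axis a_t = (r₁ + r₂)/2 = (1.304×10^5 + 9.345×10^5)/2 = 5.3245×10^5 km.
Transfer time t = π√(a_t³/μ) = 1.084×10^5 s.
The target's mean motion on its circular orbit is ω₂ = √(μ/r₂³) = 1.246×10^-5 rad/s.
Angle swept by the target during transfer: ω₂·t = 1.351 rad = 77.41°.
The magnetospheric explorer traverses 180° on the transfer ellipse, so the target must lead by 180° − 77.41° = 102.6°.

φ = 102.6°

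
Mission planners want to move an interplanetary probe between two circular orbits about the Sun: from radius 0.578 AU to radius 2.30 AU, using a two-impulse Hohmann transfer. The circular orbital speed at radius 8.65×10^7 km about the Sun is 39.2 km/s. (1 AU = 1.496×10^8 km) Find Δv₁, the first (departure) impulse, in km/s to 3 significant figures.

Δv₁ = 10.4 km/s

From the circular-orbit relation v² = μ/r at r = 8.65×10^7 km: μ = v²r = (39.2)² × 8.65×10^7 = 1.32919×10^11 km³/s².
In km: r₁ = 0.578 × 1.496×10^8 = 8.64688×10^7 km; r₂ = 2.30 × 1.496×10^8 = 3.4408×10^8 km.
Semi-major axis of the transfer orbit: a_t = (8.64688×10^7 + 3.4408×10^8)/2 = 2.152744×10^8 km.
Circular speed at r = 8.64688×10^7 km: v_c = √(μ/r) = 39.21 km/s.
Vis-viva on the transfer ellipse at r = 8.64688×10^7 km gives v_t = √[μ(2/r − 1/a_t)] = 49.57 km/s.
Δv₁ = |v_t − v_c| = |49.57 − 39.21| = 10.36 km/s.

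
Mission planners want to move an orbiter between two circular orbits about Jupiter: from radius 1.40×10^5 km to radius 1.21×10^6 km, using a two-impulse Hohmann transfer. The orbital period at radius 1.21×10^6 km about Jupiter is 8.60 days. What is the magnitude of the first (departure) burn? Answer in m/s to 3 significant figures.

From Kepler's third law T² = 4π²r³/μ at r = 1.21×10^6 km, T = 8.60 days = 8.60 × 86400 s = 7.4304×10^5 s: μ = 4π²r³/T² = 1.26675×10^8 km³/s².
The Hohmann ellipse has a_t = (r₁ + r₂)/2 = 6.750×10^5 km.
On the circular orbit at r = 1.400×10^5 km, v_c = √(μ/r) = 30.08 km/s.
Vis-viva on the transfer ellipse at r = 1.400×10^5 km gives v_t = √[μ(2/r − 1/a_t)] = 40.27 km/s.
Δv₁ = |v_t − v_c| = |40.27 − 30.08| = 10.19 km/s.

Δv₁ = 10200 m/s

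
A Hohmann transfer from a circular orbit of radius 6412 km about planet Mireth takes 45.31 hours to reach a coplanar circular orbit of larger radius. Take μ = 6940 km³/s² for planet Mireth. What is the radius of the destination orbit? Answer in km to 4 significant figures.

Transfer time t = 45.31 hours = 1.63116×10^5 s, and t = π√(a_t³/μ).
So a_t = (μ t²/π²)^(1/3) = (6940 × (1.63116×10^5)² / π²)^(1/3) = 26547 km.
Since a_t = (r₁ + r₂)/2, r₂ = 2a_t − r₁ = 2×26547 − 6412 = 46682 km.

r₂ = 46680 km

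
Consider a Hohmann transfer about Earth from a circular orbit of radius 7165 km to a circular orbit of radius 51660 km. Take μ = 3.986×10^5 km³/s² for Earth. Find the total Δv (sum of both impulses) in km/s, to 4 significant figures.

Δv = 3.833 km/s

Transfer-ellipse semi-major axis a_t = (r₁ + r₂)/2 = (7165 + 51660)/2 = 29412.5 km.
Circular speed at r₁: v₁ = √(μ/r₁) = √(3.986×10^5/7165) = 7.459 km/s.
Transfer-orbit speed at r₁ (vis-viva): v_p = √[μ(2/r₁ − 1/a_t)] = 9.885 km/s.
First burn Δv₁ = |v_p − v₁| = 2.426 km/s.
Circular speed at r₂: v₂ = √(μ/r₂) = 2.778 km/s.
Transfer-orbit speed at r₂: v_a = √[μ(2/r₂ − 1/a_t)] = 1.371 km/s.
Second burn Δv₂ = |v₂ − v_a| = 1.407 km/s.
Total Δv = Δv₁ + Δv₂ = 3.833 km/s.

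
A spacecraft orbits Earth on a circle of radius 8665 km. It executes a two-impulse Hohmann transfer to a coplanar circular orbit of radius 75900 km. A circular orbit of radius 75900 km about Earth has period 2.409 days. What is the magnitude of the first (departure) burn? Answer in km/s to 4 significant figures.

From Kepler's third law T² = 4π²r³/μ at r = 75900 km, T = 2.409 days = 2.409 × 86400 s = 2.081376×10^5 s: μ = 4π²r³/T² = 3.98459×10^5 km³/s².
Transfer-ellipse semi-major axis a_t = (r₁ + r₂)/2 = (8665 + 75900)/2 = 42282.5 km.
On the circular orbit at r = 8665 km, v_c = √(μ/r) = 6.781 km/s.
Transfer-orbit speed at the same r (vis-viva, a = a_t): v_t = √[μ(2/r − 1/a_t)] = 9.085 km/s.
Δv₁ = |v_t − v_c| = |9.085 − 6.781| = 2.304 km/s.

Δv₁ = 2.304 km/s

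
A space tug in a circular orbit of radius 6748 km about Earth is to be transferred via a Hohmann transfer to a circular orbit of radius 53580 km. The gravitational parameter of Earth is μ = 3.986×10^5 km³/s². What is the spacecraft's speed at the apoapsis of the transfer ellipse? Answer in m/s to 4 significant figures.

v = 1290 m/s

Semi-major axis of the transfer orbit: a_t = (6748 + 53580)/2 = 30164 km.
At apoapsis, r = 53580 km.
Applying v² = μ(2/r − 1/a_t): v = 1.290 km/s.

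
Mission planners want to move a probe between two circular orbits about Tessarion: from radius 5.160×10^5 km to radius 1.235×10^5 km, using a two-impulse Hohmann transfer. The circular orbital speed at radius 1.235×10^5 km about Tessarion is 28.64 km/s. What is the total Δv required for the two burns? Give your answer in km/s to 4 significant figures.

From the circular-orbit relation v² = μ/r at r = 1.235×10^5 km: μ = v²r = (28.64)² × 1.235×10^5 = 1.01301×10^8 km³/s².
The Hohmann ellipse has a_t = (r₁ + r₂)/2 = 3.1975×10^5 km.
At r₁ the circular-orbit speed is v₁ = √(μ/r₁) = 14.0114 km/s.
On the transfer ellipse at r₁, v² = μ(2/r − 1/a) gives v_a = √[μ(2/r₁ − 1/a_t)] = 8.70783 km/s.
First burn Δv₁ = |v_a − v₁| = 5.304 km/s.
At r₂, v₂ = √(μ/r₂) = 28.640 km/s.
Transfer-orbit speed at r₂: v_p = √[μ(2/r₂ − 1/a_t)] = 36.383 km/s.
Second burn Δv₂ = |v₂ − v_p| = 7.743 km/s.
Δv = Δv₁ + Δv₂ = 5.304 + 7.743 = 13.05 km/s.

Δv = 13.05 km/s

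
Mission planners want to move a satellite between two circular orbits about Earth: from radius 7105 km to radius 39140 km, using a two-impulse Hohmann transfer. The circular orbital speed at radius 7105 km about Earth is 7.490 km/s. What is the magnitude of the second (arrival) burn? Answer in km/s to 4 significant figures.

From the circular-orbit relation v² = μ/r at r = 7105 km: μ = v²r = (7.490)² × 7105 = 3.98591×10^5 km³/s².
The Hohmann ellipse has a_t = (r₁ + r₂)/2 = 23122.5 km.
On the circular orbit at r = 39140 km, v_c = √(μ/r) = 3.191 km/s.
Vis-viva on the transfer ellipse at r = 39140 km gives v_t = √[μ(2/r − 1/a_t)] = 1.769 km/s.
Δv₂ = |v_t − v_c| = |1.769 − 3.191| = 1.422 km/s.

Δv₂ = 1.422 km/s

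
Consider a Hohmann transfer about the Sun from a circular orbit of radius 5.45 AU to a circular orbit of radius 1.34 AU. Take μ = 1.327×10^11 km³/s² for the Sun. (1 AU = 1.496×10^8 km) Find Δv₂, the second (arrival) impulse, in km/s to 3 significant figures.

In km: r₁ = 5.45 × 1.496×10^8 = 8.1532×10^8 km; r₂ = 1.34 × 1.496×10^8 = 2.00464×10^8 km.
Transfer-ellipse semi-major axis a_t = (r₁ + r₂)/2 = (8.1532×10^8 + 2.00464×10^8)/2 = 5.07892×10^8 km.
On the circular orbit at r = 2.00464×10^8 km, v_c = √(μ/r) = 25.73 km/s.
Transfer-orbit speed at the same r (vis-viva, a = a_t): v_t = √[μ(2/r − 1/a_t)] = 32.60 km/s.
Δv₂ = |v_t − v_c| = |32.60 − 25.73| = 6.870 km/s.

Δv₂ = 6.87 km/s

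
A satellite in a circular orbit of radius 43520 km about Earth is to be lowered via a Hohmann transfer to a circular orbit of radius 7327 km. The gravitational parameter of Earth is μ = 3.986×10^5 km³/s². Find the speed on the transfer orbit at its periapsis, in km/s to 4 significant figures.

v = 9.650 km/s

Semi-major axis of the transfer orbit: a_t = (43520 + 7327)/2 = 25423.5 km.
At periapsis, r = 7327 km.
From the vis-viva equation, v = √[μ(2/r − 1/a_t)] = 9.650 km/s.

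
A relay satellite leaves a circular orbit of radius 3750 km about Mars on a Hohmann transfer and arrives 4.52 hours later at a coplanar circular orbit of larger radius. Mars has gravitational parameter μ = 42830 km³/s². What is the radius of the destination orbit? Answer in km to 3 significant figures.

r₂ = 17200 km

Transfer time t = 4.52 hours = 16272 s, and t = π√(a_t³/μ).
So a_t = (μ t²/π²)^(1/3) = (42830 × (16272)² / π²)^(1/3) = 10474 km.
Since a_t = (r₁ + r₂)/2, r₂ = 2a_t − r₁ = 2×10474 − 3750 = 17198 km.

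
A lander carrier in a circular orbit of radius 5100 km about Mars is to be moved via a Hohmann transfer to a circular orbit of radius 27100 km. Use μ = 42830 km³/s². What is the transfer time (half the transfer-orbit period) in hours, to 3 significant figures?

Transfer-ellipse semi-major axis a_t = (r₁ + r₂)/2 = (5100 + 27100)/2 = 16100 km.
By Kepler's third law the transfer-orbit period is T = 2π√(a_t³/μ), so t = T/2 = 31010 s.
Converting: 31010 s ÷ 3600 s/hour = 8.61 hours.

t = 8.61 hours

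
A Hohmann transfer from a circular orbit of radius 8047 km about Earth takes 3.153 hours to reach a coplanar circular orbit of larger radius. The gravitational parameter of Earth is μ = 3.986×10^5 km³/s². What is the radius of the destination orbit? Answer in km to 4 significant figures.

r₂ = 26610 km

Transfer time t = 3.153 hours = 11350.8 s, and t = π√(a_t³/μ).
So a_t = (μ t²/π²)^(1/3) = (3.986×10^5 × (11350.8)² / π²)^(1/3) = 17329 km.
Since a_t = (r₁ + r₂)/2, r₂ = 2a_t − r₁ = 2×17329 − 8047 = 26611 km.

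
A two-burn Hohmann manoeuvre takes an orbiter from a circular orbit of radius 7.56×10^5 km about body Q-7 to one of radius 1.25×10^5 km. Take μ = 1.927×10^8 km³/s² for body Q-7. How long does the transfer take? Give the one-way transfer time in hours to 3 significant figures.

Transfer-ellipse semi-major axis a_t = (r₁ + r₂)/2 = (7.560×10^5 + 1.250×10^5)/2 = 4.405×10^5 km.
By Kepler's third law the transfer-orbit period is T = 2π√(a_t³/μ), so t = T/2 = 66160 s.
Converting: 66160 s ÷ 3600 s/hour = 18.4 hours.

t = 18.4 hours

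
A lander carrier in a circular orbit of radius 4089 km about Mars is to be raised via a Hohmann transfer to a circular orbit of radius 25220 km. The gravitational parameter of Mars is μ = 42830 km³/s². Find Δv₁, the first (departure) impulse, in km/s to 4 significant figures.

Transfer-ellipse semi-major axis a_t = (r₁ + r₂)/2 = (4089 + 25220)/2 = 14654.5 km.
On the circular orbit at r = 4089 km, v_c = √(μ/r) = 3.2364 km/s.
Vis-viva on the transfer ellipse at r = 4089 km gives v_t = √[μ(2/r − 1/a_t)] = 4.2457 km/s.
Δv₁ = |v_t − v_c| = |4.2457 − 3.2364| = 1.009 km/s.

Δv₁ = 1.009 km/s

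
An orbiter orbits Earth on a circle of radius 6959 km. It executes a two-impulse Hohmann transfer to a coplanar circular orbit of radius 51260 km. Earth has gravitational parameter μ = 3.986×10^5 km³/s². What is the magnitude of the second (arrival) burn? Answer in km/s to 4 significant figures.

The Hohmann ellipse has a_t = (r₁ + r₂)/2 = 29109.5 km.
Circular speed at r = 51260 km: v_c = √(μ/r) = 2.7886 km/s.
Transfer-orbit speed at the same r (vis-viva, a = a_t): v_t = √[μ(2/r − 1/a_t)] = 1.3634 km/s.
Δv₂ = |v_t − v_c| = |1.3634 − 2.7886| = 1.425 km/s.

Δv₂ = 1.425 km/s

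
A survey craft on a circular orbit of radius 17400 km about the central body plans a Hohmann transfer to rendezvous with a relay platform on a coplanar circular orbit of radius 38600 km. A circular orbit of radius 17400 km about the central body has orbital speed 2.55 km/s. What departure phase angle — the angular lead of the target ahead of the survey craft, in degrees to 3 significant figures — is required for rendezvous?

From the circular-orbit relation v² = μ/r at r = 17400 km: μ = v²r = (2.55)² × 17400 = 1.13143×10^5 km³/s².
Semi-major axis of the transfer orbit: a_t = (17400 + 38600)/2 = 28000 km.
The half-period of the transfer ellipse is t = π√(a_t³/μ) = 43760 s.
Target angular speed ω₂ = √(μ/r₂³) = 4.435×10^-5 rad/s.
Angle swept by the target during transfer: ω₂·t = 1.941 rad = 111.2°.
The survey craft traverses 180° on the transfer ellipse, so the target must lead by 180° − 111.2° = 68.8°.

φ = 68.8°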